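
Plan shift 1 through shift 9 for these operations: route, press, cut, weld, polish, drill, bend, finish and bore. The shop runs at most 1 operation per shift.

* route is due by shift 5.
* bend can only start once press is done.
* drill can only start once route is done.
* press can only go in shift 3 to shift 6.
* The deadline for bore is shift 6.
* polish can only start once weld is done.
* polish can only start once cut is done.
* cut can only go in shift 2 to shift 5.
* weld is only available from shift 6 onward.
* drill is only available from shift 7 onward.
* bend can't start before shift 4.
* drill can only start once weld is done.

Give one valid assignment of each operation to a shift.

drill=shift 7; route=shift 1; finish=shift 9; cut=shift 2; bore=shift 5; press=shift 3; bend=shift 4; weld=shift 6; polish=shift 8

Checking: route(shift 1) before drill(shift 7); weld(shift 6) before drill(shift 7); press(shift 3) before bend(shift 4); weld(shift 6) before polish(shift 8); cut(shift 2) before polish(shift 8); press=shift 3 in [shift 3,shift 6]; bore=shift 5 in [shift 1,shift 6]; bend=shift 4 in [shift 4,shift 9]; route=shift 1 in [shift 1,shift 5]; weld=shift 6 in [shift 6,shift 9]; cut=shift 2 in [shift 2,shift 5]; drill=shift 7 in [shift 7,shift 9]; max 1 per shift (cap 1).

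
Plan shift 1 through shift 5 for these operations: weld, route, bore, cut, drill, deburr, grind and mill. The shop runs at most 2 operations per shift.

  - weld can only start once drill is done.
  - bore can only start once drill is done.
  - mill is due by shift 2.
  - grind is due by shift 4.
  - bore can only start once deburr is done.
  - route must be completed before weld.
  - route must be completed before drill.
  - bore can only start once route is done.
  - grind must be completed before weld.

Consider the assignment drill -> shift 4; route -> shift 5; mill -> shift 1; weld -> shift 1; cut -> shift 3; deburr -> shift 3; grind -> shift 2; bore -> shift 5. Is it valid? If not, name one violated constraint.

weld can only start once drill is done — violated.
bore can only start once route is done — violated.
route must be completed before weld — violated.
The shop runs at most 2 operations per shift — holds.
grind is due by shift 4 — holds.
mill is due by shift 2 — holds.
route must be completed before drill — violated.
bore can only start once drill is done — holds.
grind must be completed before weld — violated.
bore can only start once deburr is done — holds.

No — it violates: route must be completed before weld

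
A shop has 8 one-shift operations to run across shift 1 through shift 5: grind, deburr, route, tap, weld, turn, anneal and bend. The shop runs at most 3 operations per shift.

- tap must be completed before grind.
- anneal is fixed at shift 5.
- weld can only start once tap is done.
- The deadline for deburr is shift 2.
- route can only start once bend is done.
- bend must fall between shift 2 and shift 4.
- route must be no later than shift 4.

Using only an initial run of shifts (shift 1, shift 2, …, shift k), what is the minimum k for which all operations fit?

The precedence chain requires at least 2 distinct shifts.
With at most 3 per shift and 8 operations, at least 3 shifts are needed.
anneal can't be placed before shift 5, so the schedule must run through at least shift 5.
5 works (last occupied shift: shift 5): for example deburr -> shift 1, route -> shift 3, turn -> shift 1, tap -> shift 1, bend -> shift 2, grind -> shift 2, weld -> shift 2, anneal -> shift 5.

5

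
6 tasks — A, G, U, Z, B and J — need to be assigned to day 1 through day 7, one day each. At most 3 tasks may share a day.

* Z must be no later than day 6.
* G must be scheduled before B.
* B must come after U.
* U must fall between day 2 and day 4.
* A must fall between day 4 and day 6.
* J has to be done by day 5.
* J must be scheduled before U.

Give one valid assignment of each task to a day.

J -> day 1, B -> day 3, U -> day 2, Z -> day 1, A -> day 4, G -> day 1

Checking: J(day 1) before U(day 2); G(day 1) before B(day 3); U(day 2) before B(day 3); Z=day 1 in [day 1,day 6]; J=day 1 in [day 1,day 5]; A=day 4 in [day 4,day 6]; U=day 2 in [day 2,day 4]; max 3 per day (cap 3).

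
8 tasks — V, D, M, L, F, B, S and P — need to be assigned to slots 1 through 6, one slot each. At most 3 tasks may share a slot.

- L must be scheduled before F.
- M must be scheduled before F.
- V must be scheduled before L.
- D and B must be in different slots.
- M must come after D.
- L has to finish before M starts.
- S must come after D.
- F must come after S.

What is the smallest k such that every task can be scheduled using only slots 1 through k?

The precedence chain requires at least 4 distinct slots.
With at most 3 per slot and 8 tasks, at least 3 slots are needed.
4 works (last occupied slot: 4): for example B in 2, S in 2, F in 4, D in 1, P in 1, L in 2, M in 3, V in 1.

4 slots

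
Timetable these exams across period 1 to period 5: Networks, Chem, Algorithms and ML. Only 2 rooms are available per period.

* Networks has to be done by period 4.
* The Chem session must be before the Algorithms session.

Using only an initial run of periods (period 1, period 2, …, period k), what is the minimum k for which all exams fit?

2

The precedence chain requires at least 2 distinct periods.
With at most 2 per period and 4 exams, at least 2 periods are needed.
2 works (last occupied period: period 2): for example ML=period 2, Networks=period 1, Algorithms=period 2, Chem=period 1.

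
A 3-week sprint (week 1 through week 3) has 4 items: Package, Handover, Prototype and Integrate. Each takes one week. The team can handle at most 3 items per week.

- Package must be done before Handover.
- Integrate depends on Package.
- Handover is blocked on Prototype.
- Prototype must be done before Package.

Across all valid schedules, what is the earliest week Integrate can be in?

week 3

Precedence pushes Integrate to at least week 3.
Integrate at week 3 is achievable: Handover=week 3; Prototype=week 1; Integrate=week 3; Package=week 2.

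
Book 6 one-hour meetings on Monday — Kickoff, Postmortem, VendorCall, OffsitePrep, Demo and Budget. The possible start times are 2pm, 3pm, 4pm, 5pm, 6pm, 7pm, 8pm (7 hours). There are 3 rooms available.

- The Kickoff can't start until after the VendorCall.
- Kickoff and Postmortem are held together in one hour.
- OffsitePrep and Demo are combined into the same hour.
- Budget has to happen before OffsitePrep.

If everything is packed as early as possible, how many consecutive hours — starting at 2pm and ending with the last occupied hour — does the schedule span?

The precedence chain requires at least 2 distinct hours.
With at most 3 per hour and 6 meetings, at least 2 hours are needed.
Could 2 hours be enough, i.e. nothing placed later than 3pm? No: Kickoff must come after VendorCall (at 2pm or later) → {3pm}; OffsitePrep must come after Budget (at 2pm or later) → {3pm}; Postmortem must be in the same hour as Kickoff (in {3pm}) → {3pm}; Demo must be in the same hour as OffsitePrep (in {3pm}) → {3pm}; that puts Kickoff, Postmortem, OffsitePrep and Demo all in 3pm — more than 3 per hour.
So 2 hours is not enough.
3 works (last occupied hour: 4pm): for example VendorCall -> 2pm, OffsitePrep -> 4pm, Demo -> 4pm, Postmortem -> 3pm, Budget -> 2pm, Kickoff -> 3pm.

3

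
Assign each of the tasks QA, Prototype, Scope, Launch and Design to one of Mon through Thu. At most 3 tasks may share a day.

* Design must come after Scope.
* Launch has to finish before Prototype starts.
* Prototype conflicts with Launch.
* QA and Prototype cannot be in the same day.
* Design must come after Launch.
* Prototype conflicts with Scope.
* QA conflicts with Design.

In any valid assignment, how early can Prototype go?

Tue

Precedence pushes Prototype to at least Tue.
Prototype at Tue is achievable: Prototype=Tue; Design=Tue; QA=Mon; Launch=Mon; Scope=Mon.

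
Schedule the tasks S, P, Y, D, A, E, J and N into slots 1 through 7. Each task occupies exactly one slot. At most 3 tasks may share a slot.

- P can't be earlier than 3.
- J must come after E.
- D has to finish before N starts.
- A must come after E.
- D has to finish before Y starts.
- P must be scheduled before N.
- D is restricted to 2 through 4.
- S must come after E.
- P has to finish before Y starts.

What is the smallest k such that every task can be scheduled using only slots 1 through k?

4

The precedence chain requires at least 2 distinct slots.
With at most 3 per slot and 8 tasks, at least 3 slots are needed.
Propagating the time windows through the other constraints, Y can't land before 4, so the schedule must run through at least slot 4.
4 works (last occupied slot: 4): for example S=2, D=2, N=4, J=3, A=2, P=3, E=1, Y=4.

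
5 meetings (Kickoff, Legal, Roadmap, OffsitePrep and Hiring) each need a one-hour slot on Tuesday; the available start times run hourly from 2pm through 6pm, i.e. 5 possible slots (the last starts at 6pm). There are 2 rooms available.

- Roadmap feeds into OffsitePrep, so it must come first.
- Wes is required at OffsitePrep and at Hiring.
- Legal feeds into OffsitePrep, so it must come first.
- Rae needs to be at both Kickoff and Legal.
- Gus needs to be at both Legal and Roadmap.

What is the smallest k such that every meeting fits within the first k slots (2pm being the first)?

The precedence chain requires at least 2 distinct slots.
With at most 2 per slot and 5 meetings, at least 3 slots are needed.
3 works (last occupied slot: 4pm): for example Kickoff -> 3pm; OffsitePrep -> 4pm; Hiring -> 2pm; Legal -> 2pm; Roadmap -> 3pm.

3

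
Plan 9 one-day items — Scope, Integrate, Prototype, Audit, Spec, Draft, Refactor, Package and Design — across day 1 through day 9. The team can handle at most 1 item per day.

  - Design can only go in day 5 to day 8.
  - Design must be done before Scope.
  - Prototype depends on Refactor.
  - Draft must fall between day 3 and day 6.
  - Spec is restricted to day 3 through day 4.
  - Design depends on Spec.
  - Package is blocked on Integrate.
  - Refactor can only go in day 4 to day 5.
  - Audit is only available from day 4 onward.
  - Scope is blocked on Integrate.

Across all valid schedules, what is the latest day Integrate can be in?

Downstream work caps Integrate at day 8.
Integrate at day 1 is achievable: Draft in day 6; Package in day 2; Design in day 5; Audit in day 7; Prototype in day 9; Spec in day 3; Refactor in day 4; Scope in day 8; Integrate in day 1.
Nothing later works — the capacity limit rule out every day after day 1.

day 1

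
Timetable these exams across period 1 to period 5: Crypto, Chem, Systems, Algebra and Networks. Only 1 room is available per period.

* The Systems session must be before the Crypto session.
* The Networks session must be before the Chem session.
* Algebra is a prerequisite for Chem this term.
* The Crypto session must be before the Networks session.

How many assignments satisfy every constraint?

Enumerating: Networks -> period 3, Crypto -> period 2, Chem -> period 5, Algebra -> period 4, Systems -> period 1 | Algebra -> period 3; Networks -> period 4; Chem -> period 5; Systems -> period 1; Crypto -> period 2 | Crypto in period 3, Systems in period 1, Networks in period 4, Chem in period 5, Algebra in period 2 | Chem=period 5; Algebra=period 1; Systems=period 2; Networks=period 4; Crypto=period 3.

4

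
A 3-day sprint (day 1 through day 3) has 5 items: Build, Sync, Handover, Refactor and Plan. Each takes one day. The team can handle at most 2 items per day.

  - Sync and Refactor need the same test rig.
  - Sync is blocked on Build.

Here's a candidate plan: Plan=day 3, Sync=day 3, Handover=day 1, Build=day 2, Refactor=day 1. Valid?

Sync and Refactor need the same test rig — holds.
Sync is blocked on Build — holds.
The team can handle at most 2 items per day — holds.

Yes, all constraints hold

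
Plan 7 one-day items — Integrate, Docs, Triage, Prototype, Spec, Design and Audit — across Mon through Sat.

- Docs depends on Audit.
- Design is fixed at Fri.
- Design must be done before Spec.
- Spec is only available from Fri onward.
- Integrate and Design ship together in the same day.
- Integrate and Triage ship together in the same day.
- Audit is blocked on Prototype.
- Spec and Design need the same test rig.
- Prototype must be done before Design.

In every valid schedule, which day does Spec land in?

Spec's window is Fri–Sat.
Design is fixed at Fri, and Spec can't share a day with Design.
So Spec must be Sat.

Sat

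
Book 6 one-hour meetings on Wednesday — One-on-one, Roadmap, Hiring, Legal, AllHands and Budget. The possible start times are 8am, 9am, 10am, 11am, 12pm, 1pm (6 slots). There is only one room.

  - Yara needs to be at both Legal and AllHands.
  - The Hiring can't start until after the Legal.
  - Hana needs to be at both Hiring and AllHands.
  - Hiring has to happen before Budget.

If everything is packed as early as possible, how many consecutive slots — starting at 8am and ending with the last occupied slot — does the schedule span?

The precedence chain requires at least 3 distinct slots.
With at most 1 per slot and 6 meetings, at least 6 slots are needed.
6 works (last occupied slot: 1pm): for example Hiring -> 9am, Budget -> 10am, Roadmap -> 12pm, AllHands -> 1pm, Legal -> 8am, One-on-one -> 11am.

6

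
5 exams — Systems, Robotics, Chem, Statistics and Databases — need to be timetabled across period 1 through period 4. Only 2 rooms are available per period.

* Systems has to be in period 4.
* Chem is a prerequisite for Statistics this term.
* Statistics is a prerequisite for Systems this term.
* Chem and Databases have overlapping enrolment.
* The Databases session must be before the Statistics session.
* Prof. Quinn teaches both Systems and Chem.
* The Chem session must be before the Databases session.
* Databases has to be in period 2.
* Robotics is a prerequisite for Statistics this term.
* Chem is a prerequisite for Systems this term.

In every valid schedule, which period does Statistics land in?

period 3

Databases is fixed at period 2 and must come before Statistics, so Statistics is at least period 3.
Systems is fixed at period 4 and must come after Statistics, so Statistics is at most period 3.
So Statistics must be period 3.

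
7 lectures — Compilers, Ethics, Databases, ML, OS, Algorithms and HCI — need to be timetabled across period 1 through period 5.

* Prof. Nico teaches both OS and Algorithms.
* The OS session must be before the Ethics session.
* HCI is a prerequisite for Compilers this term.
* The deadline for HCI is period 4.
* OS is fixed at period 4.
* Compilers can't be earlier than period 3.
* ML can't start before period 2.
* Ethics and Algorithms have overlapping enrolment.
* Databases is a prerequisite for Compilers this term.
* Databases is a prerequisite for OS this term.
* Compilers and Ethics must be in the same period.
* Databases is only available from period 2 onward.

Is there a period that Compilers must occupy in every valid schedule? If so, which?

Compilers is available from period 3; Compilers must be in the same period as Ethics, which can't be before period 5, so Compilers is at least period 5.
So Compilers is pinned to period 5.

period 5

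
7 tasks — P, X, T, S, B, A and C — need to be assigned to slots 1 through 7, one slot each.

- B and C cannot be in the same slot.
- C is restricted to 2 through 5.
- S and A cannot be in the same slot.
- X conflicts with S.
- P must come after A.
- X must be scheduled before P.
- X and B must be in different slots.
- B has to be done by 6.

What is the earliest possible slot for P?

Precedence pushes P to at least 2.
P at 2 is achievable: S=2, X=1, P=2, B=3, A=1, T=1, C=2.

2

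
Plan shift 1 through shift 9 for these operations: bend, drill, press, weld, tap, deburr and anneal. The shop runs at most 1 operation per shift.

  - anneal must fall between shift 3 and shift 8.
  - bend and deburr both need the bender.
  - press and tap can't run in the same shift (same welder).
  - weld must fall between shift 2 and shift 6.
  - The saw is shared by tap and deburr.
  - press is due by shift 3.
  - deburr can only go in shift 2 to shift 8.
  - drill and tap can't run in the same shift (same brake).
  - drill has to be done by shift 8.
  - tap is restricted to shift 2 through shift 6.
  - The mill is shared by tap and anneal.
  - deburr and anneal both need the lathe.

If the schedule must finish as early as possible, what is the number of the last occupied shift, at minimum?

shift 7

With at most 1 per shift and 7 operations, at least 7 shifts are needed.
anneal can't be placed before shift 3, so the schedule must run through at least shift 3.
7 works (last occupied shift: shift 7): for example drill -> shift 7, deburr -> shift 5, press -> shift 1, anneal -> shift 4, tap -> shift 3, weld -> shift 2, bend -> shift 6.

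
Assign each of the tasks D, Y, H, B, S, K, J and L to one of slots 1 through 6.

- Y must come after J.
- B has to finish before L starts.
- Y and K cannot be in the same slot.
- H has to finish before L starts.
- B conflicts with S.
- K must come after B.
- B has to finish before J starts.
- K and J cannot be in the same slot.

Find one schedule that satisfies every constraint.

J -> 2; D -> 1; H -> 1; Y -> 3; B -> 1; K -> 4; L -> 2; S -> 2

Checking: B(1) before K(4); H(1) before L(2); B(1) before J(2); J(2) before Y(3); B(1) before L(2); Y(3) != K(4); B(1) != S(2); K(4) != J(2).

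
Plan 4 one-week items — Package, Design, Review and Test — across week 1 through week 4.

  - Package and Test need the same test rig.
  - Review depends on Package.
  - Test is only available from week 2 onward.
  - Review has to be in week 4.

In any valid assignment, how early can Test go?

Test is available from week 2.
Test at week 2 is achievable: Design -> week 1, Test -> week 2, Package -> week 1, Review -> week 4.

week 2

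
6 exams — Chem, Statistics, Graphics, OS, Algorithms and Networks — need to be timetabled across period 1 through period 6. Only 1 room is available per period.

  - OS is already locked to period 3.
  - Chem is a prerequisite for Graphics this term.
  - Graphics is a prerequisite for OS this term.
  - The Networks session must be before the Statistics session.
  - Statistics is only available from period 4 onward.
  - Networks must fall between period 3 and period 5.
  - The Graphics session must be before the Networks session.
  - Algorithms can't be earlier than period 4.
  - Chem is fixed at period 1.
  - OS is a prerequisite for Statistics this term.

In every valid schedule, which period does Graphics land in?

Chem is fixed at period 1 and must come before Graphics, so Graphics is at least period 2.
OS is fixed at period 3 and must come after Graphics, so Graphics is at most period 2.
So Graphics must be period 2.

period 2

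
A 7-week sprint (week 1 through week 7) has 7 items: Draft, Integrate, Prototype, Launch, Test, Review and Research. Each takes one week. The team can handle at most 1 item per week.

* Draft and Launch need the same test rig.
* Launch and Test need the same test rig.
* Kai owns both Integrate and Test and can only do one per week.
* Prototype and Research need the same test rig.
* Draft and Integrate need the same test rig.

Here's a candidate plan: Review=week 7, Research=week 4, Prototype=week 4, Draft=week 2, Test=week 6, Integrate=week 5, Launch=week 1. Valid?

Kai owns both Integrate and Test and can only do one per week — holds.
The team can handle at most 1 item per week — violated.
Launch and Test need the same test rig — holds.
Draft and Integrate need the same test rig — holds.
Prototype and Research need the same test rig — violated.
Draft and Launch need the same test rig — holds.

Invalid. Prototype and Research need the same test rig.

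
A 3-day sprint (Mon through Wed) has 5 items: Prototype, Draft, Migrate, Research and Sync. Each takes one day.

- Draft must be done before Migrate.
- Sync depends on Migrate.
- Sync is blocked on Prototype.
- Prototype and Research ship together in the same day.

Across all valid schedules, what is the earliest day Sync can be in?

Precedence pushes Sync to at least Wed.
Sync at Wed is achievable: Prototype -> Mon; Migrate -> Tue; Research -> Mon; Draft -> Mon; Sync -> Wed.

Wed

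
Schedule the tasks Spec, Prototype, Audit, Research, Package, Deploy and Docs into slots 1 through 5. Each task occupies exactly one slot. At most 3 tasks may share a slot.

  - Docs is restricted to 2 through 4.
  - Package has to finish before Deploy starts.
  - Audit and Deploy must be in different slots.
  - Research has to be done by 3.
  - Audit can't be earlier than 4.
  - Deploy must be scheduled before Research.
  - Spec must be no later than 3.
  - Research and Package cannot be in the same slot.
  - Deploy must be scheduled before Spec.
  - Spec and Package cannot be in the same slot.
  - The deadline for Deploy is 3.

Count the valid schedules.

Splitting on Prototype: it can be 1 (6), 2 (6), 3 (4), 4 (6), 5 (6). Listing each branch's schedules as (Spec, Audit, Research, Package, Deploy, Docs):
Prototype=1: (3,4,3,1,2,2) (3,4,3,1,2,3) (3,4,3,1,2,4) (3,5,3,1,2,2) (3,5,3,1,2,3) (3,5,3,1,2,4) — 6.
Prototype=2: (3,4,3,1,2,2) (3,4,3,1,2,3) (3,4,3,1,2,4) (3,5,3,1,2,2) (3,5,3,1,2,3) (3,5,3,1,2,4) — 6.
Prototype=3: (3,4,3,1,2,2) (3,4,3,1,2,4) (3,5,3,1,2,2) (3,5,3,1,2,4) — 4.
Prototype=4: (3,4,3,1,2,2) (3,4,3,1,2,3) (3,4,3,1,2,4) (3,5,3,1,2,2) (3,5,3,1,2,3) (3,5,3,1,2,4) — 6.
Prototype=5: (3,4,3,1,2,2) (3,4,3,1,2,3) (3,4,3,1,2,4) (3,5,3,1,2,2) (3,5,3,1,2,3) (3,5,3,1,2,4) — 6.
Summing: 6 + 6 + 4 + 6 + 6 = 28.

28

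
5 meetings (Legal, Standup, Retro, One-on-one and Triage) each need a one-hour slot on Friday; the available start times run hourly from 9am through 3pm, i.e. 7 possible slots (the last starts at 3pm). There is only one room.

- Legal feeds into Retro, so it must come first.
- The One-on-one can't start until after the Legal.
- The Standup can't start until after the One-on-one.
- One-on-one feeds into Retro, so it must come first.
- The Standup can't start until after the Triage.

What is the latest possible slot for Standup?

3pm

Precedence pushes Standup to at least 11am.
Standup at 3pm is achievable: Retro -> 11am, Legal -> 9am, One-on-one -> 10am, Standup -> 3pm, Triage -> 12pm.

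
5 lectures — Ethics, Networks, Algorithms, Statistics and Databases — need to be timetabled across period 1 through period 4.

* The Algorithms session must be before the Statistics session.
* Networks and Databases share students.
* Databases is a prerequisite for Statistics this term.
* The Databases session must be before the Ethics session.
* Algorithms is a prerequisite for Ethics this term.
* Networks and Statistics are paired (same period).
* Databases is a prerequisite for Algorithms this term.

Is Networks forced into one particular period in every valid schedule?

No

Networks can be period 3 (e.g. Statistics -> period 3, Algorithms -> period 2, Databases -> period 1, Ethics -> period 3, Networks -> period 3) or period 4 (e.g. Ethics=period 3; Databases=period 1; Algorithms=period 2; Networks=period 4; Statistics=period 4).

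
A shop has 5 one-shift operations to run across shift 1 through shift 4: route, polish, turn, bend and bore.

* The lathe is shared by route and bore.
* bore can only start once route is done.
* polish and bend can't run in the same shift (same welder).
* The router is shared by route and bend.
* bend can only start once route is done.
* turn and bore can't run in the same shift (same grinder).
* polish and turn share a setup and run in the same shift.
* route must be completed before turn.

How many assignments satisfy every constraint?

Splitting on route: it can be shift 1 (12), shift 2 (2). Listing each branch's schedules as (polish, turn, bend, bore) by shift number:
route=shift 1: (2,2,3,3) (2,2,3,4) (2,2,4,3) (2,2,4,4) (3,3,2,2) (3,3,2,4) (3,3,4,2) (3,3,4,4) (4,4,2,2) (4,4,2,3) (4,4,3,2) (4,4,3,3) — 12.
route=shift 2: (3,3,4,4) (4,4,3,3) — 2.
Summing: 12 + 2 = 14.

14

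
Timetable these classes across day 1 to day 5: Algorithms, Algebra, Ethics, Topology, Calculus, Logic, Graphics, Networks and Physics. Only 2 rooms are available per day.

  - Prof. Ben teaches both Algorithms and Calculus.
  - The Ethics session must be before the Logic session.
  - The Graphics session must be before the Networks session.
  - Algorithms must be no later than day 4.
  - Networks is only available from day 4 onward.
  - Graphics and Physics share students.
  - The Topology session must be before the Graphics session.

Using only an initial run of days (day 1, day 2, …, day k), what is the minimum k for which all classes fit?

5

The precedence chain requires at least 3 distinct days.
With at most 2 per day and 9 classes, at least 5 days are needed.
Networks can't be placed before day 4, so the schedule must run through at least day 4.
5 works (last occupied day: day 5): for example Graphics -> day 2; Algebra -> day 3; Topology -> day 1; Algorithms -> day 1; Calculus -> day 4; Ethics -> day 2; Physics -> day 5; Logic -> day 3; Networks -> day 4.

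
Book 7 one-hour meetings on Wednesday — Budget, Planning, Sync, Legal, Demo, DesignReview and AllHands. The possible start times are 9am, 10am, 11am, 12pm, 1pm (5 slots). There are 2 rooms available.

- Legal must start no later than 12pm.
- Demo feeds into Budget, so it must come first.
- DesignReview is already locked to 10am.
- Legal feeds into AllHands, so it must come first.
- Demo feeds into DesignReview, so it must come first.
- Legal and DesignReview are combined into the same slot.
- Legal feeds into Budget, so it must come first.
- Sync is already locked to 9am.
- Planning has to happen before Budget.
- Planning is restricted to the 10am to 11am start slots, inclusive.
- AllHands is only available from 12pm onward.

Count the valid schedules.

Enumerating: DesignReview=10am; Planning=11am; Sync=9am; AllHands=12pm; Legal=10am; Budget=12pm; Demo=9am | AllHands in 12pm, Legal in 10am, Budget in 1pm, Demo in 9am, DesignReview in 10am, Sync in 9am, Planning in 11am | Legal -> 10am, Planning -> 11am, Sync -> 9am, Budget -> 12pm, Demo -> 9am, DesignReview -> 10am, AllHands -> 1pm | Demo -> 9am, Planning -> 11am, Legal -> 10am, AllHands -> 1pm, Budget -> 1pm, DesignReview -> 10am, Sync -> 9am.

4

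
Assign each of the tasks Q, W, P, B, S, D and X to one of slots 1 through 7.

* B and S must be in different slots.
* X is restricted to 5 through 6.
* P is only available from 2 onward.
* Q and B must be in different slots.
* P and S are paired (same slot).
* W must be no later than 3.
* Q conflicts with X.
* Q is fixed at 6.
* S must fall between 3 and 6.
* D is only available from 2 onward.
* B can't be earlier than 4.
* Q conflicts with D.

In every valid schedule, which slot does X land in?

5

X's window is 5–6.
Q is fixed at 6, and X can't share a slot with Q.
So X must be 5.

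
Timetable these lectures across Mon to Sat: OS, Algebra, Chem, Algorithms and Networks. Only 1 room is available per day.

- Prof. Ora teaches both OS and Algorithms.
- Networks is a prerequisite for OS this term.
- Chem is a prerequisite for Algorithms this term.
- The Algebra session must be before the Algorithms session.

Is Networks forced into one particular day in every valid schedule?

No

Networks can be Mon (e.g. Algebra=Tue; Algorithms=Thu; Chem=Wed; OS=Fri; Networks=Mon) or Tue (e.g. OS in Fri, Algebra in Mon, Chem in Wed, Networks in Tue, Algorithms in Thu).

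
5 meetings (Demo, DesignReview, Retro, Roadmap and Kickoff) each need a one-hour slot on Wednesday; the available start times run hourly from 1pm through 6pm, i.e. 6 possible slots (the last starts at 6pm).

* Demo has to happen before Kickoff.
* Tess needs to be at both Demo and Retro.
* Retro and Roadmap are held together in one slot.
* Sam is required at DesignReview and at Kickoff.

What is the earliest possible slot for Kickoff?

Precedence pushes Kickoff to at least 2pm.
Kickoff at 2pm is achievable: DesignReview=1pm; Kickoff=2pm; Retro=2pm; Roadmap=2pm; Demo=1pm.

2pm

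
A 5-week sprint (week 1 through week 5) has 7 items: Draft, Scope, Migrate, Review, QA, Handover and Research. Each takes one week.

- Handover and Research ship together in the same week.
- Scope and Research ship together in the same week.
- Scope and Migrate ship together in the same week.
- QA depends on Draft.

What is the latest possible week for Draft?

Downstream work caps Draft at week 4.
Draft at week 4 is achievable: Draft in week 4, Migrate in week 1, Research in week 1, Review in week 1, Handover in week 1, Scope in week 1, QA in week 5.

week 4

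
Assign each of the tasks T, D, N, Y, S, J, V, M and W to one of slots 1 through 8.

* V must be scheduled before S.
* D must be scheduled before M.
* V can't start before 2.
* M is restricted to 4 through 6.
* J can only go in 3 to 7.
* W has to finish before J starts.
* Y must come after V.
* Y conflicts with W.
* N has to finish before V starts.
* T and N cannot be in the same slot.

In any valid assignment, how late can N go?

6

Downstream work caps N at 6.
N at 6 is achievable: V=7, J=3, T=1, N=6, W=1, Y=8, M=4, D=1, S=8.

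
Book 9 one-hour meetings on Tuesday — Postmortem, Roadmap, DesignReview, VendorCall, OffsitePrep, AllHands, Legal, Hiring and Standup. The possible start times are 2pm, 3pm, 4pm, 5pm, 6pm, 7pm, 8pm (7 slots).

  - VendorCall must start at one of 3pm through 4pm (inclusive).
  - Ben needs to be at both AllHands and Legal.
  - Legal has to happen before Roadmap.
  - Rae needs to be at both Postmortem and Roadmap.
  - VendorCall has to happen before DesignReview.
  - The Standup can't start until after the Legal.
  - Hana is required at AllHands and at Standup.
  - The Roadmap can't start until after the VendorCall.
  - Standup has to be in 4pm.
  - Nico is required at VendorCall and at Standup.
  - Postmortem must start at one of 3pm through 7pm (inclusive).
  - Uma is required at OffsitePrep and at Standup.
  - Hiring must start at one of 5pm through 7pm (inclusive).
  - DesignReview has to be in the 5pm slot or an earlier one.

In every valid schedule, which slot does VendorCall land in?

3pm

VendorCall's window is 3pm–4pm.
Standup is fixed at 4pm, and VendorCall can't share a slot with Standup.
So VendorCall must be 3pm.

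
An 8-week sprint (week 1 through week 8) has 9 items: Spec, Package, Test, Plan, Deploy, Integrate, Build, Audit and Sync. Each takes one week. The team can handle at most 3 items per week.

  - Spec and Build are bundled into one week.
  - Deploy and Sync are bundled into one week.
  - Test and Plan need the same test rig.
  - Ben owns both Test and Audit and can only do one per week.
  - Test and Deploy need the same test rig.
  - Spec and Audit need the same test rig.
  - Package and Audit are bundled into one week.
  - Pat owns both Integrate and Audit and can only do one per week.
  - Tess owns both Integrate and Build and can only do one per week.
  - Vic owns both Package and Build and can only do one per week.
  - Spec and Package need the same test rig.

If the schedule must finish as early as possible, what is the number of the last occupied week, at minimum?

With at most 3 per week and 9 tasks, at least 3 weeks are needed.
3 works (last occupied week: week 3): for example Audit=week 2, Test=week 1, Build=week 1, Integrate=week 3, Sync=week 3, Package=week 2, Deploy=week 3, Spec=week 1, Plan=week 2.

week 3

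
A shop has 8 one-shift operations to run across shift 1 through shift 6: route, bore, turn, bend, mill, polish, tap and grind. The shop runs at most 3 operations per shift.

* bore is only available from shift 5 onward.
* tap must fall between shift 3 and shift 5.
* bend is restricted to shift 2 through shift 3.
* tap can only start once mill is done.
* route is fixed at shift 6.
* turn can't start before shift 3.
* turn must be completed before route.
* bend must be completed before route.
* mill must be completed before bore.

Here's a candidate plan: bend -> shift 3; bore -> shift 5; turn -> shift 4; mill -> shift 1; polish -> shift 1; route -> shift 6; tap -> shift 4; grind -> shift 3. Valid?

The shop runs at most 3 operations per shift — holds.
bend must be completed before route — holds.
tap can only start once mill is done — holds.
bore is only available from shift 5 onward — holds.
mill must be completed before bore — holds.
tap must fall between shift 3 and shift 5 — holds.
bend is restricted to shift 2 through shift 3 — holds.
route is fixed at shift 6 — holds.
turn can't start before shift 3 — holds.
turn must be completed before route — holds.

Yes, all constraints hold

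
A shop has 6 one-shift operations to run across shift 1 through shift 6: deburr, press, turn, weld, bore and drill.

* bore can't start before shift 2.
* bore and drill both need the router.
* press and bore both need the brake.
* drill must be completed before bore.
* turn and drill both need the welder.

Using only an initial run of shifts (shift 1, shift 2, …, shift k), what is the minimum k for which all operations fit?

The precedence chain requires at least 2 distinct shifts.
2 works (last occupied shift: shift 2): for example deburr -> shift 1; turn -> shift 2; weld -> shift 1; drill -> shift 1; press -> shift 1; bore -> shift 2.

2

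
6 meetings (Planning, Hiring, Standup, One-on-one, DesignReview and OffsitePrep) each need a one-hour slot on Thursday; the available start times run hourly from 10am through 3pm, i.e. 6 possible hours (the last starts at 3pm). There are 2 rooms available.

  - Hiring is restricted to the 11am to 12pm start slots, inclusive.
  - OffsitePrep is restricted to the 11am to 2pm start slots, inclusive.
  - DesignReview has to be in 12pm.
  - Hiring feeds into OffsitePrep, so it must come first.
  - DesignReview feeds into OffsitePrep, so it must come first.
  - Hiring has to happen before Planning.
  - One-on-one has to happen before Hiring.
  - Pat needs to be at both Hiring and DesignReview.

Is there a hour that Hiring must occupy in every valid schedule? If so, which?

11am

Hiring's window is 11am–12pm.
DesignReview is fixed at 12pm, and Hiring can't share a hour with DesignReview.
So Hiring must be 11am.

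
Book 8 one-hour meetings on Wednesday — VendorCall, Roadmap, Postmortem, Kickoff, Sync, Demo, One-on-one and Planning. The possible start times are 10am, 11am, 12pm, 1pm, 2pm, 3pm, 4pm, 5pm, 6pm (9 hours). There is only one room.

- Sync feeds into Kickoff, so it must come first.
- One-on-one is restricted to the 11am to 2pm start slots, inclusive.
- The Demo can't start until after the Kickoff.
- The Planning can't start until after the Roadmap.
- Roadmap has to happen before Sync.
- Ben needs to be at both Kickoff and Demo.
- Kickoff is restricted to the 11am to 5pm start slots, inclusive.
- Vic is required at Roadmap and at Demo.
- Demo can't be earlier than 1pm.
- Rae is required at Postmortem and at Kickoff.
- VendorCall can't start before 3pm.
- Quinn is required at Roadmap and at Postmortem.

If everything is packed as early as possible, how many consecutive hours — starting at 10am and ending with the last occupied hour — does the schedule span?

The precedence chain requires at least 4 distinct hours.
With at most 1 per hour and 8 meetings, at least 8 hours are needed.
VendorCall can't be placed before 3pm — that is hour 6 counting from 10am — so the schedule must run through at least 6 hours.
8 works (last occupied hour: 5pm): for example Roadmap -> 10am, Sync -> 12pm, VendorCall -> 3pm, One-on-one -> 11am, Kickoff -> 1pm, Demo -> 2pm, Postmortem -> 5pm, Planning -> 4pm.

8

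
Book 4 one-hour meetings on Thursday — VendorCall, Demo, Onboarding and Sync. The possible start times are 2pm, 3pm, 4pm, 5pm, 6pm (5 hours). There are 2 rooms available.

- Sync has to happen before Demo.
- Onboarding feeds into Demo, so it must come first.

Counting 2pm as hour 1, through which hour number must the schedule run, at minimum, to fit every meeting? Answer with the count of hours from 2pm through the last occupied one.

2

The precedence chain requires at least 2 distinct hours.
With at most 2 per hour and 4 meetings, at least 2 hours are needed.
2 works (last occupied hour: 3pm): for example Sync in 2pm; Onboarding in 2pm; Demo in 3pm; VendorCall in 3pm.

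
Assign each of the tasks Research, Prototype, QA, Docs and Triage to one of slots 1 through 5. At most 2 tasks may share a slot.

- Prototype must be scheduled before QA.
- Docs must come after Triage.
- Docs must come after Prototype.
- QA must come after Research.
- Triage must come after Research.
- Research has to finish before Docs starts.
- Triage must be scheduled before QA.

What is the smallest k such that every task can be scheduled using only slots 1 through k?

3

The precedence chain requires at least 3 distinct slots.
With at most 2 per slot and 5 tasks, at least 3 slots are needed.
3 works (last occupied slot: 3): for example Prototype -> 1, Triage -> 2, QA -> 3, Research -> 1, Docs -> 3.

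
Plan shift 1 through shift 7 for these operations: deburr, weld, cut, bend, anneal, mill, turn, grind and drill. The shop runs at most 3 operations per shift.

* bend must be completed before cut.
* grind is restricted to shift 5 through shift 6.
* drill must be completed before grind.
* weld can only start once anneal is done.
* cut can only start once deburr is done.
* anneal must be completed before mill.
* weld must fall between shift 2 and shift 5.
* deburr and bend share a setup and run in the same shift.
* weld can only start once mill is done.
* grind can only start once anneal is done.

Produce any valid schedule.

grind in shift 5, drill in shift 2, mill in shift 2, deburr in shift 1, weld in shift 3, cut in shift 2, turn in shift 3, anneal in shift 1, bend in shift 1

Checking: anneal(shift 1) before weld(shift 3); bend(shift 1) before cut(shift 2); mill(shift 2) before weld(shift 3); drill(shift 2) before grind(shift 5); anneal(shift 1) before mill(shift 2); deburr(shift 1) before cut(shift 2); anneal(shift 1) before grind(shift 5); deburr = bend = shift 1; weld=shift 3 in [shift 2,shift 5]; grind=shift 5 in [shift 5,shift 6]; max 3 per shift (cap 3).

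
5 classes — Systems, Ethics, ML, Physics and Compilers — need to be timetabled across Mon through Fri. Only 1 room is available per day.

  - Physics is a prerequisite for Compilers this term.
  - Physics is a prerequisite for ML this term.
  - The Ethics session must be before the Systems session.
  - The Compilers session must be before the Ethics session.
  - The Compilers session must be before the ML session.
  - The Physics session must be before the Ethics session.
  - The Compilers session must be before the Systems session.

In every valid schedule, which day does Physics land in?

Mon

Downstream work caps Physics at Tue.
So Physics is pinned to Mon.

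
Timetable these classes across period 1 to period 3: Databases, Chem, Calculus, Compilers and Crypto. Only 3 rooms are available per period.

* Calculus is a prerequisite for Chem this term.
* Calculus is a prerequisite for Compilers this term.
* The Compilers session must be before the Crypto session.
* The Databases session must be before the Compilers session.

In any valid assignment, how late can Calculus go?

Downstream work caps Calculus at period 1.
Calculus at period 1 is achievable: Compilers -> period 2, Crypto -> period 3, Calculus -> period 1, Chem -> period 2, Databases -> period 1.

period 1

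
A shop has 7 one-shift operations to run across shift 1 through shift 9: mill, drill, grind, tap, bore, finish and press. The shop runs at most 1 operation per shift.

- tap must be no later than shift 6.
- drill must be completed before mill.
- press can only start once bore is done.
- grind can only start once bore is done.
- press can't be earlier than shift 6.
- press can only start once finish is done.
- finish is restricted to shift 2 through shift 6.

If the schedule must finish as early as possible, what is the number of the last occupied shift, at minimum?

shift 7

The precedence chain requires at least 2 distinct shifts.
With at most 1 per shift and 7 operations, at least 7 shifts are needed.
press can't be placed before shift 6, so the schedule must run through at least shift 6.
7 works (last occupied shift: shift 7): for example mill=shift 5, finish=shift 2, bore=shift 3, grind=shift 7, tap=shift 1, drill=shift 4, press=shift 6.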